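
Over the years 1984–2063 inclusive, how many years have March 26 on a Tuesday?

Track March 26's weekday year by year (advancing +1, or +2 across a Feb 29):
  1984: Mon  1985: Tue (+1) ✓  1986: Wed (+1)  1987: Thu (+1)  1988: Sat (+2)
  1989: Sun (+1)  1990: Mon (+1)  1991: Tue (+1) ✓  1992: Thu (+2)  1993: Fri (+1)
  1994: Sat (+1)  1995: Sun (+1)  1996: Tue (+2) ✓  1997: Wed (+1)  … (52 more years) …
  2050: Sat (+1)  2051: Sun (+1)  2052: Tue (+2) ✓  2053: Wed (+1)  2054: Thu (+1)
  2055: Fri (+1)  2056: Sun (+2)  2057: Mon (+1)  2058: Tue (+1) ✓  2059: Wed (+1)
  2060: Fri (+2)  2061: Sat (+1)  2062: Sun (+1)  2063: Mon (+1)
Tuesday years: 1985, 1991, 1996, 2002, 2013, 2019, 2024, 2030, 2041, 2047, 2052, 2058 — 12 in total.

12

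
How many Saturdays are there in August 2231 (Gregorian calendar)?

4

August 2231 has 31 days and begins on Monday.
The first Saturday is August 6.
Saturdays fall on 6, 13, 20, 27 — that's 4.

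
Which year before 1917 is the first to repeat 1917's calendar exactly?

Two years share a calendar iff Jan 1 falls on the same weekday and both are leap or both are common. 1917: Jan 1 is Monday, common year.
1916: Jan 1 Saturday, leap
1915: Jan 1 Friday, common
1914: Jan 1 Thursday, common
1913: Jan 1 Wednesday, common
1912: Jan 1 Monday, leap
1911: Jan 1 Sunday, common
1910: Jan 1 Saturday, common
1909: Jan 1 Friday, common
1908: Jan 1 Wednesday, leap
1907: Jan 1 Tuesday, common
1906: Jan 1 Monday, common
1906 matches on both conditions.

1906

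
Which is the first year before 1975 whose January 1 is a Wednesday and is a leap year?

1964

Jan 1 advances by 2 weekdays after a leap year and by 1 after a common year.
1975: Jan 1 is Wednesday.
1974: Tuesday
1973: Monday
1972: Saturday (leap)
1971: Friday
1970: Thursday
1969: Wednesday
1968: Monday (leap)
1967: Sunday
1966: Saturday
1965: Friday
1964: Wednesday (leap)
1964 begins on a Wednesday and is a leap year.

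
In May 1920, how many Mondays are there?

May 1920 has 31 days and begins on Saturday.
The first Monday is May 3.
Mondays fall on 3, 10, 17, 24, 31 — that's 5.

5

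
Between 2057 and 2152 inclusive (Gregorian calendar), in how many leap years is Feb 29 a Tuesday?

3

Leap years in 2057–2152: 23 of them.
Feb 29 weekday advances by 5 (mod 7) from one leap year to the next four years later (or differs when a century non-leap intervenes).
Leap-day weekdays: 2060:Sun 2064:Fri 2068:Wed 2072:Mon 2076:Sat 2080:Thu 2084:Tue✓ 2088:Sun 2092:Fri 2096:Wed 2104:Fri 2108:Wed 2112:Mon 2116:Sat 2120:Thu 2124:Tue✓ 2128:Sun 2132:Fri 2136:Wed 2140:Mon 2144:Sat 2148:Thu 2152:Tue✓
Tuesday: 2084, 2124, 2152 → 3.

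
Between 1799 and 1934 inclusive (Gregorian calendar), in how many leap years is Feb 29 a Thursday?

4

Leap years in 1799–1934: 32 of them.
Feb 29 weekday advances by 5 (mod 7) from one leap year to the next four years later (or differs when a century non-leap intervenes).
Leap-day weekdays: 1804:Wed 1808:Mon 1812:Sat 1816:Thu✓ 1820:Tue 1824:Sun 1828:Fri 1832:Wed 1836:Mon 1840:Sat 1844:Thu✓ 1848:Tue 1852:Sun …(6 more)… 1880:Sun 1884:Fri 1888:Wed 1892:Mon 1896:Sat 1904:Mon 1908:Sat 1912:Thu✓ 1916:Tue 1920:Sun 1924:Fri 1928:Wed 1932:Mon
Thursday: 1816, 1844, 1872, 1912 → 4.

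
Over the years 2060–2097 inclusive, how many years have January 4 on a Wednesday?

6

Track January 4's weekday year by year (advancing +1, or +2 across a Feb 29):
  2060: Sun  2061: Tue (+2)  2062: Wed (+1) ✓  2063: Thu (+1)  2064: Fri (+1)
  2065: Sun (+2)  2066: Mon (+1)  2067: Tue (+1)  2068: Wed (+1) ✓  2069: Fri (+2)
  2070: Sat (+1)  2071: Sun (+1)  2072: Mon (+1)  2073: Wed (+2) ✓  … (10 more years) …
  2084: Tue (+1)  2085: Thu (+2)  2086: Fri (+1)  2087: Sat (+1)  2088: Sun (+1)
  2089: Tue (+2)  2090: Wed (+1) ✓  2091: Thu (+1)  2092: Fri (+1)  2093: Sun (+2)
  2094: Mon (+1)  2095: Tue (+1)  2096: Wed (+1) ✓  2097: Fri (+2)
Wednesday years: 2062, 2068, 2073, 2079, 2090, 2096 — 6 in total.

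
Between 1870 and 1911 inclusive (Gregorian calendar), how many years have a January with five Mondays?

January has 31 days; it has five Mondays when Monday falls among the first (month-length − 28) days — i.e. when January 1 is one of Monday/Sunday/Saturday.
January 1 by year: 1870:Sat✓ 1871:Sun✓ 1872:Mon✓ 1873:Wed 1874:Thu 1875:Fri 1876:Sat✓ 1877:Mon✓ 1878:Tue 1879:Wed 1880:Thu 1881:Sat✓ 1882:Sun✓ 1883:Mon✓ 1884:Tue …(12 more)… 1897:Fri 1898:Sat✓ 1899:Sun✓ 1900:Mon✓ 1901:Tue 1902:Wed 1903:Thu 1904:Fri 1905:Sun✓ 1906:Mon✓ 1907:Tue 1908:Wed 1909:Fri 1910:Sat✓ 1911:Sun✓
Years with five Mondays: 1870, 1871, 1872, 1876, 1877, 1881, 1882, 1883, 1887, 1888, 1893, 1894, 1898, 1899, 1900, 1905, 1906, 1910, 1911 → 19.

19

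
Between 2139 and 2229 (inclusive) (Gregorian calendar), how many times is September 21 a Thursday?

13

Track September 21's weekday year by year (advancing +1, or +2 across a Feb 29):
  2139: Mon  2140: Wed (+2)  2141: Thu (+1) ✓  2142: Fri (+1)  2143: Sat (+1)
  2144: Mon (+2)  2145: Tue (+1)  2146: Wed (+1)  2147: Thu (+1) ✓  2148: Sat (+2)
  2149: Sun (+1)  2150: Mon (+1)  2151: Tue (+1)  2152: Thu (+2) ✓  … (63 more years) …
  2216: Sat (+2)  2217: Sun (+1)  2218: Mon (+1)  2219: Tue (+1)  2220: Thu (+2) ✓
  2221: Fri (+1)  2222: Sat (+1)  2223: Sun (+1)  2224: Tue (+2)  2225: Wed (+1)
  2226: Thu (+1) ✓  2227: Fri (+1)  2228: Sun (+2)  2229: Mon (+1)
Thursday years: 2141, 2147, 2152, 2158, 2169, 2175, 2180, 2186, 2197, 2209, 2215, 2220, 2226 — 13 in total.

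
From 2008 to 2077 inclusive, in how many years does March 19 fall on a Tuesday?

10

Track March 19's weekday year by year (advancing +1, or +2 across a Feb 29):
  2008: Wed  2009: Thu (+1)  2010: Fri (+1)  2011: Sat (+1)  2012: Mon (+2)
  2013: Tue (+1) ✓  2014: Wed (+1)  2015: Thu (+1)  2016: Sat (+2)  2017: Sun (+1)
  2018: Mon (+1)  2019: Tue (+1) ✓  2020: Thu (+2)  2021: Fri (+1)  … (42 more years) …
  2064: Wed (+2)  2065: Thu (+1)  2066: Fri (+1)  2067: Sat (+1)  2068: Mon (+2)
  2069: Tue (+1) ✓  2070: Wed (+1)  2071: Thu (+1)  2072: Sat (+2)  2073: Sun (+1)
  2074: Mon (+1)  2075: Tue (+1) ✓  2076: Thu (+2)  2077: Fri (+1)
Tuesday years: 2013, 2019, 2024, 2030, 2041, 2047, 2052, 2058, 2069, 2075 — 10 in total.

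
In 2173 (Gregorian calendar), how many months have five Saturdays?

A month of length L has five Saturdays iff its first Saturday is on day ≤ L−28 (so day 1–3 in a 31-day month, 1–2 in a 30-day month, day 1 in a leap February).
Checking each month of 2173: Jan starts Fri (31d) ✓; Feb starts Mon (28d); Mar starts Mon (31d); Apr starts Thu (30d); May starts Sat (31d) ✓; Jun starts Tue (30d); Jul starts Thu (31d) ✓; Aug starts Sun (31d); Sep starts Wed (30d); Oct starts Fri (31d) ✓; Nov starts Mon (30d); Dec starts Wed (31d).
Five-Saturday months: January, May, July, October → 4.

4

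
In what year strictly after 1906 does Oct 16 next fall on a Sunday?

1910

From one year to the next, a fixed date's weekday advances by 1, or by 2 when a Feb 29 lies between the two dates.
1906: October 16 is Tuesday.
1907: Wednesday (+1)
1908: Friday (+2)
1909: Saturday (+1)
1910: Sunday (+1)
Oct 16 falls on a Sunday in 1910.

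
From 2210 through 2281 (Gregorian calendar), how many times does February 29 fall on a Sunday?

Leap years in 2210–2281: 18 of them.
Feb 29 weekday advances by 5 (mod 7) from one leap year to the next four years later (or differs when a century non-leap intervenes).
Leap-day weekdays: 2212:Sat 2216:Thu 2220:Tue 2224:Sun✓ 2228:Fri 2232:Wed 2236:Mon 2240:Sat 2244:Thu 2248:Tue 2252:Sun✓ 2256:Fri 2260:Wed 2264:Mon 2268:Sat 2272:Thu 2276:Tue 2280:Sun✓
Sunday: 2224, 2252, 2280 → 3.

3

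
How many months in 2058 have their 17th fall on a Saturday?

1

Check the 17th of each month of 2058: Jan 17: Thu, Feb 17: Sun, Mar 17: Sun, Apr 17: Wed, May 17: Fri, Jun 17: Mon, Jul 17: Wed, Aug 17: Sat, Sep 17: Tue, Oct 17: Thu, Nov 17: Sun, Dec 17: Tue.
Saturday occurs in August — 1 month.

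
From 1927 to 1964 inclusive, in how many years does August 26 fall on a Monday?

6

Track August 26's weekday year by year (advancing +1, or +2 across a Feb 29):
  1927: Fri  1928: Sun (+2)  1929: Mon (+1) ✓  1930: Tue (+1)  1931: Wed (+1)
  1932: Fri (+2)  1933: Sat (+1)  1934: Sun (+1)  1935: Mon (+1) ✓  1936: Wed (+2)
  1937: Thu (+1)  1938: Fri (+1)  1939: Sat (+1)  1940: Mon (+2) ✓  … (10 more years) …
  1951: Sun (+1)  1952: Tue (+2)  1953: Wed (+1)  1954: Thu (+1)  1955: Fri (+1)
  1956: Sun (+2)  1957: Mon (+1) ✓  1958: Tue (+1)  1959: Wed (+1)  1960: Fri (+2)
  1961: Sat (+1)  1962: Sun (+1)  1963: Mon (+1) ✓  1964: Wed (+2)
Monday years: 1929, 1935, 1940, 1946, 1957, 1963 — 6 in total.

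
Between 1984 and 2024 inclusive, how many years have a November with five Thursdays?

November has 30 days; it has five Thursdays when Thursday falls among the first (month-length − 28) days — i.e. when November 1 is one of Thursday/Wednesday.
November 1 by year: 1984:Thu✓ 1985:Fri 1986:Sat 1987:Sun 1988:Tue 1989:Wed✓ 1990:Thu✓ 1991:Fri 1992:Sun 1993:Mon 1994:Tue 1995:Wed✓ 1996:Fri 1997:Sat 1998:Sun …(11 more)… 2010:Mon 2011:Tue 2012:Thu✓ 2013:Fri 2014:Sat 2015:Sun 2016:Tue 2017:Wed✓ 2018:Thu✓ 2019:Fri 2020:Sun 2021:Mon 2022:Tue 2023:Wed✓ 2024:Fri
Years with five Thursdays: 1984, 1989, 1990, 1995, 2000, 2001, 2006, 2007, 2012, 2017, 2018, 2023 → 12.

12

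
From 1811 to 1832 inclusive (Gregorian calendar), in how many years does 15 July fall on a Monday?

3

Track 15 July's weekday year by year (advancing +1, or +2 across a Feb 29):
  1811: Mon ✓  1812: Wed (+2)  1813: Thu (+1)  1814: Fri (+1)  1815: Sat (+1)
  1816: Mon (+2) ✓  1817: Tue (+1)  1818: Wed (+1)  1819: Thu (+1)  1820: Sat (+2)
  1821: Sun (+1)  1822: Mon (+1) ✓  1823: Tue (+1)  1824: Thu (+2)  1825: Fri (+1)
  1826: Sat (+1)  1827: Sun (+1)  1828: Tue (+2)  1829: Wed (+1)  1830: Thu (+1)
  1831: Fri (+1)  1832: Sun (+2)
Monday years: 1811, 1816, 1822 — 3 in total.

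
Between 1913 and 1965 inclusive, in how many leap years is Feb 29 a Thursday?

1

Leap years in 1913–1965: 13 of them.
Feb 29 weekday advances by 5 (mod 7) from one leap year to the next four years later (or differs when a century non-leap intervenes).
Leap-day weekdays: 1916:Tue 1920:Sun 1924:Fri 1928:Wed 1932:Mon 1936:Sat 1940:Thu✓ 1944:Tue 1948:Sun 1952:Fri 1956:Wed 1960:Mon 1964:Sat
Thursday: 1940 → 1.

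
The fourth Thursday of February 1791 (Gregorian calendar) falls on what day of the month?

February 1, 1791 is a Tuesday, so the first Thursday is the 3rd.
The fourth Thursday is 3 + 21 = 24.

24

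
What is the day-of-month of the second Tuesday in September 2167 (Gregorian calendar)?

8

September 1, 2167 is a Tuesday, so the first Tuesday is the 1st.
The second Tuesday is 1 + 7 = 8.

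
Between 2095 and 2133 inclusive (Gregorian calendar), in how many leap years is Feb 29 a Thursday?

Leap years in 2095–2133: 9 of them.
Feb 29 weekday advances by 5 (mod 7) from one leap year to the next four years later (or differs when a century non-leap intervenes).
Leap-day weekdays: 2096:Wed 2104:Fri 2108:Wed 2112:Mon 2116:Sat 2120:Thu✓ 2124:Tue 2128:Sun 2132:Fri
Thursday: 2120 → 1.

1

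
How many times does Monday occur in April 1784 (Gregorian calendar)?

April 1784 has 30 days and begins on Thursday.
The first Monday is April 5.
Mondays fall on 5, 12, 19, 26 — that's 4.

4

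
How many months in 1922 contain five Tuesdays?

4

A month of length L has five Tuesdays iff its first Tuesday is on day ≤ L−28 (so day 1–3 in a 31-day month, 1–2 in a 30-day month, day 1 in a leap February).
Checking each month of 1922: Jan starts Sun (31d) ✓; Feb starts Wed (28d); Mar starts Wed (31d); Apr starts Sat (30d); May starts Mon (31d) ✓; Jun starts Thu (30d); Jul starts Sat (31d); Aug starts Tue (31d) ✓; Sep starts Fri (30d); Oct starts Sun (31d) ✓; Nov starts Wed (30d); Dec starts Fri (31d).
Five-Tuesday months: January, May, August, October → 4.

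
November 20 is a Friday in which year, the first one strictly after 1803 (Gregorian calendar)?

1807

From one year to the next, a fixed date's weekday advances by 1, or by 2 when a Feb 29 lies between the two dates.
1803: November 20 is Sunday.
1804: Tuesday (+2)
1805: Wednesday (+1)
1806: Thursday (+1)
1807: Friday (+1)
November 20 falls on a Friday in 1807.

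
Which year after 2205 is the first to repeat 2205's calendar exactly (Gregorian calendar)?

2211

Two years share a calendar iff Jan 1 falls on the same weekday and both are leap or both are common. 2205: Jan 1 is Tuesday, common year.
2206: Jan 1 Wednesday, common
2207: Jan 1 Thursday, common
2208: Jan 1 Friday, leap
2209: Jan 1 Sunday, common
2210: Jan 1 Monday, common
2211: Jan 1 Tuesday, common
2211 matches on both conditions.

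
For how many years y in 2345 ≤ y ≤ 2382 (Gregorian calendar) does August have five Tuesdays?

August has 31 days; it has five Tuesdays when Tuesday falls among the first (month-length − 28) days — i.e. when August 1 is one of Tuesday/Monday/Sunday.
August 1 by year: 2345:Wed 2346:Thu 2347:Fri 2348:Sun✓ 2349:Mon✓ 2350:Tue✓ 2351:Wed 2352:Fri 2353:Sat 2354:Sun✓ 2355:Mon✓ 2356:Wed 2357:Thu 2358:Fri 2359:Sat …(8 more)… 2368:Thu 2369:Fri 2370:Sat 2371:Sun✓ 2372:Tue✓ 2373:Wed 2374:Thu 2375:Fri 2376:Sun✓ 2377:Mon✓ 2378:Tue✓ 2379:Wed 2380:Fri 2381:Sat 2382:Sun✓
Years with five Tuesdays: 2348, 2349, 2350, 2354, 2355, 2360, 2361, 2365, 2366, 2367, 2371, 2372, 2376, 2377, 2378, 2382 → 16.

16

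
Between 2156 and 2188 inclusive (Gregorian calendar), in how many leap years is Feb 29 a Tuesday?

Leap years in 2156–2188: 9 of them.
Feb 29 weekday advances by 5 (mod 7) from one leap year to the next four years later (or differs when a century non-leap intervenes).
Leap-day weekdays: 2156:Sun 2160:Fri 2164:Wed 2168:Mon 2172:Sat 2176:Thu 2180:Tue✓ 2184:Sun 2188:Fri
Tuesday: 2180 → 1.

1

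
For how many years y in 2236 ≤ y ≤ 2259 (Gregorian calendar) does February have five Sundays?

February has 28 days (29 in leap years); it has five Sundays when Sunday falls among the first (month-length − 28) days — i.e. when February 1 is Sunday in a leap year (never in a common year).
February 1 by year: 2236:Mon 2237:Wed 2238:Thu 2239:Fri 2240:Sat 2241:Mon 2242:Tue 2243:Wed 2244:Thu 2245:Sat 2246:Sun 2247:Mon 2248:Tue 2249:Thu 2250:Fri 2251:Sat 2252:Sun✓ 2253:Tue 2254:Wed 2255:Thu 2256:Fri 2257:Sun 2258:Mon 2259:Tue
Years with five Sundays: 2252 → 1.

1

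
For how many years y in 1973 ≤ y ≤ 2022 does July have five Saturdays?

21

July has 31 days; it has five Saturdays when Saturday falls among the first (month-length − 28) days — i.e. when July 1 is one of Saturday/Friday/Thursday.
July 1 by year: 1973:Sun 1974:Mon 1975:Tue 1976:Thu✓ 1977:Fri✓ 1978:Sat✓ 1979:Sun 1980:Tue 1981:Wed 1982:Thu✓ 1983:Fri✓ 1984:Sun 1985:Mon 1986:Tue 1987:Wed …(20 more)… 2008:Tue 2009:Wed 2010:Thu✓ 2011:Fri✓ 2012:Sun 2013:Mon 2014:Tue 2015:Wed 2016:Fri✓ 2017:Sat✓ 2018:Sun 2019:Mon 2020:Wed 2021:Thu✓ 2022:Fri✓
Years with five Saturdays: 1976, 1977, 1978, 1982, 1983, 1988, 1989, 1993, 1994, 1995, 1999, 2000, 2004, 2005, 2006, 2010, 2011, 2016, 2017, 2021, 2022 → 21.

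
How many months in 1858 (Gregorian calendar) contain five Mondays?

4

A month of length L has five Mondays iff its first Monday is on day ≤ L−28 (so day 1–3 in a 31-day month, 1–2 in a 30-day month, day 1 in a leap February).
Checking each month of 1858: Jan starts Fri (31d); Feb starts Mon (28d); Mar starts Mon (31d) ✓; Apr starts Thu (30d); May starts Sat (31d) ✓; Jun starts Tue (30d); Jul starts Thu (31d); Aug starts Sun (31d) ✓; Sep starts Wed (30d); Oct starts Fri (31d); Nov starts Mon (30d) ✓; Dec starts Wed (31d).
Five-Monday months: March, May, August, November → 4.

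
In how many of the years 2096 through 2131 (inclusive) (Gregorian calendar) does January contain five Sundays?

January has 31 days; it has five Sundays when Sunday falls among the first (month-length − 28) days — i.e. when January 1 is one of Sunday/Saturday/Friday.
January 1 by year: 2096:Sun✓ 2097:Tue 2098:Wed 2099:Thu 2100:Fri✓ 2101:Sat✓ 2102:Sun✓ 2103:Mon 2104:Tue 2105:Thu 2106:Fri✓ 2107:Sat✓ 2108:Sun✓ 2109:Tue 2110:Wed …(6 more)… 2117:Fri✓ 2118:Sat✓ 2119:Sun✓ 2120:Mon 2121:Wed 2122:Thu 2123:Fri✓ 2124:Sat✓ 2125:Mon 2126:Tue 2127:Wed 2128:Thu 2129:Sat✓ 2130:Sun✓ 2131:Mon
Years with five Sundays: 2096, 2100, 2101, 2102, 2106, 2107, 2108, 2112, 2113, 2117, 2118, 2119, 2123, 2124, 2129, 2130 → 16.

16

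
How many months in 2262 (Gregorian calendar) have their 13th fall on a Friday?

1

Check the 13th of each month of 2262: Jan 13: Mon, Feb 13: Thu, Mar 13: Thu, Apr 13: Sun, May 13: Tue, Jun 13: Fri, Jul 13: Sun, Aug 13: Wed, Sep 13: Sat, Oct 13: Mon, Nov 13: Thu, Dec 13: Sat.
Friday occurs in June — 1 month.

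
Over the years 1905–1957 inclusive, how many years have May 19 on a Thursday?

Track May 19's weekday year by year (advancing +1, or +2 across a Feb 29):
  1905: Fri  1906: Sat (+1)  1907: Sun (+1)  1908: Tue (+2)  1909: Wed (+1)
  1910: Thu (+1) ✓  1911: Fri (+1)  1912: Sun (+2)  1913: Mon (+1)  1914: Tue (+1)
  1915: Wed (+1)  1916: Fri (+2)  1917: Sat (+1)  1918: Sun (+1)  … (25 more years) …
  1944: Fri (+2)  1945: Sat (+1)  1946: Sun (+1)  1947: Mon (+1)  1948: Wed (+2)
  1949: Thu (+1) ✓  1950: Fri (+1)  1951: Sat (+1)  1952: Mon (+2)  1953: Tue (+1)
  1954: Wed (+1)  1955: Thu (+1) ✓  1956: Sat (+2)  1957: Sun (+1)
Thursday years: 1910, 1921, 1927, 1932, 1938, 1949, 1955 — 7 in total.

7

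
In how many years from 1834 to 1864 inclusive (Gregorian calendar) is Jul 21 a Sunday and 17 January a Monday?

Check each year's weekday for Jul 21 and 17 January:
  1834: Mon/Fri  1835: Tue/Sat  1836: Thu/Sun  1837: Fri/Tue  1838: Sat/Wed  1839: Sun/Thu  1840: Tue/Fri  1841: Wed/Sun  1842: Thu/Mon  1843: Fri/Tue  1844: Sun/Wed  1845: Mon/Fri  1846: Tue/Sat  1847: Wed/Sun  …(3 more)…  1851: Mon/Fri  1852: Wed/Sat  1853: Thu/Mon  1854: Fri/Tue  1855: Sat/Wed  1856: Mon/Thu  1857: Tue/Sat  1858: Wed/Sun  1859: Thu/Mon  1860: Sat/Tue  1861: Sun/Thu  1862: Mon/Fri  1863: Tue/Sat  1864: Thu/Sun
Both conditions hold in: no year — 0.

0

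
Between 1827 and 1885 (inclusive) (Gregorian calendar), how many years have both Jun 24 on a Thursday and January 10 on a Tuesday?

0

Check each year's weekday for Jun 24 and January 10:
  1827: Sun/Wed  1828: Tue/Thu  1829: Wed/Sat  1830: Thu/Sun  1831: Fri/Mon  1832: Sun/Tue  1833: Mon/Thu  1834: Tue/Fri  1835: Wed/Sat  1836: Fri/Sun  1837: Sat/Tue  1838: Sun/Wed  1839: Mon/Thu  1840: Wed/Fri  …(31 more)…  1872: Mon/Wed  1873: Tue/Fri  1874: Wed/Sat  1875: Thu/Sun  1876: Sat/Mon  1877: Sun/Wed  1878: Mon/Thu  1879: Tue/Fri  1880: Thu/Sat  1881: Fri/Mon  1882: Sat/Tue  1883: Sun/Wed  1884: Tue/Thu  1885: Wed/Sat
Both conditions hold in: no year — 0.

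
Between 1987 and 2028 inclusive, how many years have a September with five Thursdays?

12

September has 30 days; it has five Thursdays when Thursday falls among the first (month-length − 28) days — i.e. when September 1 is one of Thursday/Wednesday.
September 1 by year: 1987:Tue 1988:Thu✓ 1989:Fri 1990:Sat 1991:Sun 1992:Tue 1993:Wed✓ 1994:Thu✓ 1995:Fri 1996:Sun 1997:Mon 1998:Tue 1999:Wed✓ 2000:Fri 2001:Sat …(12 more)… 2014:Mon 2015:Tue 2016:Thu✓ 2017:Fri 2018:Sat 2019:Sun 2020:Tue 2021:Wed✓ 2022:Thu✓ 2023:Fri 2024:Sun 2025:Mon 2026:Tue 2027:Wed✓ 2028:Fri
Years with five Thursdays: 1988, 1993, 1994, 1999, 2004, 2005, 2010, 2011, 2016, 2021, 2022, 2027 → 12.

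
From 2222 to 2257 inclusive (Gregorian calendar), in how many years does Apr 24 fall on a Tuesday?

Track Apr 24's weekday year by year (advancing +1, or +2 across a Feb 29):
  2222: Wed  2223: Thu (+1)  2224: Sat (+2)  2225: Sun (+1)  2226: Mon (+1)
  2227: Tue (+1) ✓  2228: Thu (+2)  2229: Fri (+1)  2230: Sat (+1)  2231: Sun (+1)
  2232: Tue (+2) ✓  2233: Wed (+1)  2234: Thu (+1)  2235: Fri (+1)  … (8 more years) …
  2244: Wed (+2)  2245: Thu (+1)  2246: Fri (+1)  2247: Sat (+1)  2248: Mon (+2)
  2249: Tue (+1) ✓  2250: Wed (+1)  2251: Thu (+1)  2252: Sat (+2)  2253: Sun (+1)
  2254: Mon (+1)  2255: Tue (+1) ✓  2256: Thu (+2)  2257: Fri (+1)
Tuesday years: 2227, 2232, 2238, 2249, 2255 — 5 in total.

5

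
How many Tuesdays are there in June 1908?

June 1908 has 30 days and begins on Monday.
The first Tuesday is June 2.
Tuesdays fall on 2, 9, 16, 23, 30 — that's 5.

5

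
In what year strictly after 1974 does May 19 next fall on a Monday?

From one year to the next, a fixed date's weekday advances by 1, or by 2 when a Feb 29 lies between the two dates.
1974: May 19 is Sunday.
1975: Monday (+1)
May 19 falls on a Monday in 1975.

1975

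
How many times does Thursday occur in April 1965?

5

April 1965 has 30 days and begins on Thursday.
The first Thursday is April 1.
Thursdays fall on 1, 8, 15, 22, 29 — that's 5.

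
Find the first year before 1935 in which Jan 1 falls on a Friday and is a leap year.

1932

Jan 1 advances by 2 weekdays after a leap year and by 1 after a common year.
1935: Jan 1 is Tuesday.
1934: Monday
1933: Sunday
1932: Friday (leap)
1932 begins on a Friday and is a leap year.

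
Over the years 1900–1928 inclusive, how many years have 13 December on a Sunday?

Track 13 December's weekday year by year (advancing +1, or +2 across a Feb 29):
  1900: Thu  1901: Fri (+1)  1902: Sat (+1)  1903: Sun (+1) ✓  1904: Tue (+2)
  1905: Wed (+1)  1906: Thu (+1)  1907: Fri (+1)  1908: Sun (+2) ✓  1909: Mon (+1)
  1910: Tue (+1)  1911: Wed (+1)  1912: Fri (+2)  1913: Sat (+1)  1914: Sun (+1) ✓
  1915: Mon (+1)  1916: Wed (+2)  1917: Thu (+1)  1918: Fri (+1)  1919: Sat (+1)
  1920: Mon (+2)  1921: Tue (+1)  1922: Wed (+1)  1923: Thu (+1)  1924: Sat (+2)
  1925: Sun (+1) ✓  1926: Mon (+1)  1927: Tue (+1)  1928: Thu (+2)
Sunday years: 1903, 1908, 1914, 1925 — 4 in total.

4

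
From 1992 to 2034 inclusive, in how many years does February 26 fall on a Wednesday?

Track February 26's weekday year by year (advancing +1, or +2 across a Feb 29):
  1992: Wed ✓  1993: Fri (+2)  1994: Sat (+1)  1995: Sun (+1)  1996: Mon (+1)
  1997: Wed (+2) ✓  1998: Thu (+1)  1999: Fri (+1)  2000: Sat (+1)  2001: Mon (+2)
  2002: Tue (+1)  2003: Wed (+1) ✓  2004: Thu (+1)  2005: Sat (+2)  … (15 more years) …
  2021: Fri (+2)  2022: Sat (+1)  2023: Sun (+1)  2024: Mon (+1)  2025: Wed (+2) ✓
  2026: Thu (+1)  2027: Fri (+1)  2028: Sat (+1)  2029: Mon (+2)  2030: Tue (+1)
  2031: Wed (+1) ✓  2032: Thu (+1)  2033: Sat (+2)  2034: Sun (+1)
Wednesday years: 1992, 1997, 2003, 2014, 2020, 2025, 2031 — 7 in total.

7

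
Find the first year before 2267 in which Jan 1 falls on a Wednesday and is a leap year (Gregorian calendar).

2240

Jan 1 advances by 2 weekdays after a leap year and by 1 after a common year.
2267: Jan 1 is Tuesday.
2266: Monday
2265: Sunday
2264: Friday (leap)
2263: Thursday
2262: Wednesday
2261: Tuesday
2260: Sunday (leap)
2259: Saturday
2258: Friday
2257: Thursday
2256: Tuesday (leap)
2255: Monday
2254: Sunday
2253: Saturday
2252: Thursday (leap)
2251: Wednesday
2250: Tuesday
2249: Monday
2248: Saturday (leap)
2247: Friday
2246: Thursday
2245: Wednesday
2244: Monday (leap)
2243: Sunday
2242: Saturday
2241: Friday
2240: Wednesday (leap)
2240 begins on a Wednesday and is a leap year.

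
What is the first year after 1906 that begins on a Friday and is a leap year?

Jan 1 advances by 2 weekdays after a leap year and by 1 after a common year.
1906: Jan 1 is Monday.
1907: Tuesday
1908: Wednesday (leap)
1909: Friday
1910: Saturday
1911: Sunday
1912: Monday (leap)
1913: Wednesday
1914: Thursday
1915: Friday
1916: Saturday (leap)
1917: Monday
1918: Tuesday
1919: Wednesday
1920: Thursday (leap)
1921: Saturday
1922: Sunday
1923: Monday
1924: Tuesday (leap)
1925: Thursday
1926: Friday
1927: Saturday
1928: Sunday (leap)
1929: Tuesday
1930: Wednesday
1931: Thursday
1932: Friday (leap)
1932 begins on a Friday and is a leap year.

1932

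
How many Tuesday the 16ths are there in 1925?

Check the 16th of each month of 1925: Jan 16: Fri, Feb 16: Mon, Mar 16: Mon, Apr 16: Thu, May 16: Sat, Jun 16: Tue, Jul 16: Thu, Aug 16: Sun, Sep 16: Wed, Oct 16: Fri, Nov 16: Mon, Dec 16: Wed.
Tuesday occurs in June — 1 month.

1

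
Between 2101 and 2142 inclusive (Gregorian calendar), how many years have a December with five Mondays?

18

December has 31 days; it has five Mondays when Monday falls among the first (month-length − 28) days — i.e. when December 1 is one of Monday/Sunday/Saturday.
December 1 by year: 2101:Thu 2102:Fri 2103:Sat✓ 2104:Mon✓ 2105:Tue 2106:Wed 2107:Thu 2108:Sat✓ 2109:Sun✓ 2110:Mon✓ 2111:Tue 2112:Thu 2113:Fri 2114:Sat✓ 2115:Sun✓ …(12 more)… 2128:Wed 2129:Thu 2130:Fri 2131:Sat✓ 2132:Mon✓ 2133:Tue 2134:Wed 2135:Thu 2136:Sat✓ 2137:Sun✓ 2138:Mon✓ 2139:Tue 2140:Thu 2141:Fri 2142:Sat✓
Years with five Mondays: 2103, 2104, 2108, 2109, 2110, 2114, 2115, 2120, 2121, 2125, 2126, 2127, 2131, 2132, 2136, 2137, 2138, 2142 → 18.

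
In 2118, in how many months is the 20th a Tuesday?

Check the 20th of each month of 2118: Jan 20: Thu, Feb 20: Sun, Mar 20: Sun, Apr 20: Wed, May 20: Fri, Jun 20: Mon, Jul 20: Wed, Aug 20: Sat, Sep 20: Tue, Oct 20: Thu, Nov 20: Sun, Dec 20: Tue.
Tuesday occurs in September, December — 2 months.

2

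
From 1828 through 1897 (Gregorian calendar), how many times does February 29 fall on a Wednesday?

3

Leap years in 1828–1897: 18 of them.
Feb 29 weekday advances by 5 (mod 7) from one leap year to the next four years later (or differs when a century non-leap intervenes).
Leap-day weekdays: 1828:Fri 1832:Wed✓ 1836:Mon 1840:Sat 1844:Thu 1848:Tue 1852:Sun 1856:Fri 1860:Wed✓ 1864:Mon 1868:Sat 1872:Thu 1876:Tue 1880:Sun 1884:Fri 1888:Wed✓ 1892:Mon 1896:Sat
Wednesday: 1832, 1860, 1888 → 3.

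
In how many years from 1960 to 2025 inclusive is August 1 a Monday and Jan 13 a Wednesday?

3

Check each year's weekday for August 1 and Jan 13:
  1960: Mon/Wed ✓  1961: Tue/Fri  1962: Wed/Sat  1963: Thu/Sun  1964: Sat/Mon  1965: Sun/Wed  1966: Mon/Thu  1967: Tue/Fri  1968: Thu/Sat  1969: Fri/Mon  1970: Sat/Tue  1971: Sun/Wed  1972: Tue/Thu  1973: Wed/Sat  …(38 more)…  2012: Wed/Fri  2013: Thu/Sun  2014: Fri/Mon  2015: Sat/Tue  2016: Mon/Wed ✓  2017: Tue/Fri  2018: Wed/Sat  2019: Thu/Sun  2020: Sat/Mon  2021: Sun/Wed  2022: Mon/Thu  2023: Tue/Fri  2024: Thu/Sat  2025: Fri/Mon
Both conditions hold in: 1960, 1988, 2016 — 3.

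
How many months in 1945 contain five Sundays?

A month of length L has five Sundays iff its first Sunday is on day ≤ L−28 (so day 1–3 in a 31-day month, 1–2 in a 30-day month, day 1 in a leap February).
Checking each month of 1945: Jan starts Mon (31d); Feb starts Thu (28d); Mar starts Thu (31d); Apr starts Sun (30d) ✓; May starts Tue (31d); Jun starts Fri (30d); Jul starts Sun (31d) ✓; Aug starts Wed (31d); Sep starts Sat (30d) ✓; Oct starts Mon (31d); Nov starts Thu (30d); Dec starts Sat (31d) ✓.
Five-Sunday months: April, July, September, December → 4.

4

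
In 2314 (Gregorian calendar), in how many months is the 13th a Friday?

Check the 13th of each month of 2314: Jan 13: Tue, Feb 13: Fri, Mar 13: Fri, Apr 13: Mon, May 13: Wed, Jun 13: Sat, Jul 13: Mon, Aug 13: Thu, Sep 13: Sun, Oct 13: Tue, Nov 13: Fri, Dec 13: Sun.
Friday occurs in February, March, November — 3 months.

3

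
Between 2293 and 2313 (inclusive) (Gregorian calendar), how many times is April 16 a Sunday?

4

Track April 16's weekday year by year (advancing +1, or +2 across a Feb 29):
  2293: Sun ✓  2294: Mon (+1)  2295: Tue (+1)  2296: Thu (+2)  2297: Fri (+1)
  2298: Sat (+1)  2299: Sun (+1) ✓  2300: Mon (+1)  2301: Tue (+1)  2302: Wed (+1)
  2303: Thu (+1)  2304: Sat (+2)  2305: Sun (+1) ✓  2306: Mon (+1)  2307: Tue (+1)
  2308: Thu (+2)  2309: Fri (+1)  2310: Sat (+1)  2311: Sun (+1) ✓  2312: Tue (+2)
  2313: Wed (+1)
Sunday years: 2293, 2299, 2305, 2311 — 4 in total.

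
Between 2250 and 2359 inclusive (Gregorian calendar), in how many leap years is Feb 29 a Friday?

Leap years in 2250–2359: 26 of them.
Feb 29 weekday advances by 5 (mod 7) from one leap year to the next four years later (or differs when a century non-leap intervenes).
Leap-day weekdays: 2252:Sun 2256:Fri✓ 2260:Wed 2264:Mon 2268:Sat 2272:Thu 2276:Tue 2280:Sun 2284:Fri✓ 2288:Wed 2292:Mon 2296:Sat 2304:Mon 2308:Sat 2312:Thu 2316:Tue 2320:Sun 2324:Fri✓ 2328:Wed 2332:Mon 2336:Sat 2340:Thu 2344:Tue 2348:Sun 2352:Fri✓ 2356:Wed
Friday: 2256, 2284, 2324, 2352 → 4.

4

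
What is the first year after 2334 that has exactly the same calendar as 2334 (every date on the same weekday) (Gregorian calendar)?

2345

Two years share a calendar iff Jan 1 falls on the same weekday and both are leap or both are common. 2334: Jan 1 is Monday, common year.
2335: Jan 1 Tuesday, common
2336: Jan 1 Wednesday, leap
2337: Jan 1 Friday, common
2338: Jan 1 Saturday, common
2339: Jan 1 Sunday, common
2340: Jan 1 Monday, leap
2341: Jan 1 Wednesday, common
2342: Jan 1 Thursday, common
2343: Jan 1 Friday, common
2344: Jan 1 Saturday, leap
2345: Jan 1 Monday, common
2345 matches on both conditions.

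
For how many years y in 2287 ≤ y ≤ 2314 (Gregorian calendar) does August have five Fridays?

12

August has 31 days; it has five Fridays when Friday falls among the first (month-length − 28) days — i.e. when August 1 is one of Friday/Thursday/Wednesday.
August 1 by year: 2287:Mon 2288:Wed✓ 2289:Thu✓ 2290:Fri✓ 2291:Sat 2292:Mon 2293:Tue 2294:Wed✓ 2295:Thu✓ 2296:Sat 2297:Sun 2298:Mon 2299:Tue 2300:Wed✓ 2301:Thu✓ 2302:Fri✓ 2303:Sat 2304:Mon 2305:Tue 2306:Wed✓ 2307:Thu✓ 2308:Sat 2309:Sun 2310:Mon 2311:Tue 2312:Thu✓ 2313:Fri✓ 2314:Sat
Years with five Fridays: 2288, 2289, 2290, 2294, 2295, 2300, 2301, 2302, 2306, 2307, 2312, 2313 → 12.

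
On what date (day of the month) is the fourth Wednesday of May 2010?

26

May 1, 2010 is a Saturday, so the first Wednesday is the 5th.
The fourth Wednesday is 5 + 21 = 26.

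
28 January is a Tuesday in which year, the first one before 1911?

From one year to the next, a fixed date's weekday advances by 1, or by 2 when a Feb 29 lies between the two dates.
1911: January 28 is Saturday.
1910: Friday (−1)
1909: Thursday (−1)
1908: Tuesday (−2)
28 January falls on a Tuesday in 1908.

1908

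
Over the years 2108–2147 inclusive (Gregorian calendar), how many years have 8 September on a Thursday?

6

Track 8 September's weekday year by year (advancing +1, or +2 across a Feb 29):
  2108: Sat  2109: Sun (+1)  2110: Mon (+1)  2111: Tue (+1)  2112: Thu (+2) ✓
  2113: Fri (+1)  2114: Sat (+1)  2115: Sun (+1)  2116: Tue (+2)  2117: Wed (+1)
  2118: Thu (+1) ✓  2119: Fri (+1)  2120: Sun (+2)  2121: Mon (+1)  … (12 more years) …
  2134: Wed (+1)  2135: Thu (+1) ✓  2136: Sat (+2)  2137: Sun (+1)  2138: Mon (+1)
  2139: Tue (+1)  2140: Thu (+2) ✓  2141: Fri (+1)  2142: Sat (+1)  2143: Sun (+1)
  2144: Tue (+2)  2145: Wed (+1)  2146: Thu (+1) ✓  2147: Fri (+1)
Thursday years: 2112, 2118, 2129, 2135, 2140, 2146 — 6 in total.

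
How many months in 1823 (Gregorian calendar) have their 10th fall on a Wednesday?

Check the 10th of each month of 1823: Jan 10: Fri, Feb 10: Mon, Mar 10: Mon, Apr 10: Thu, May 10: Sat, Jun 10: Tue, Jul 10: Thu, Aug 10: Sun, Sep 10: Wed, Oct 10: Fri, Nov 10: Mon, Dec 10: Wed.
Wednesday occurs in September, December — 2 months.

2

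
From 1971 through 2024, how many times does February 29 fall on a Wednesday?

Leap years in 1971–2024: 14 of them.
Feb 29 weekday advances by 5 (mod 7) from one leap year to the next four years later (or differs when a century non-leap intervenes).
Leap-day weekdays: 1972:Tue 1976:Sun 1980:Fri 1984:Wed✓ 1988:Mon 1992:Sat 1996:Thu 2000:Tue 2004:Sun 2008:Fri 2012:Wed✓ 2016:Mon 2020:Sat 2024:Thu
Wednesday: 1984, 2012 → 2.

2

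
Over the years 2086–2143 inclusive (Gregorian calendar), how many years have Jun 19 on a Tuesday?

Track Jun 19's weekday year by year (advancing +1, or +2 across a Feb 29):
  2086: Wed  2087: Thu (+1)  2088: Sat (+2)  2089: Sun (+1)  2090: Mon (+1)
  2091: Tue (+1) ✓  2092: Thu (+2)  2093: Fri (+1)  2094: Sat (+1)  2095: Sun (+1)
  2096: Tue (+2) ✓  2097: Wed (+1)  2098: Thu (+1)  2099: Fri (+1)  … (30 more years) …
  2130: Mon (+1)  2131: Tue (+1) ✓  2132: Thu (+2)  2133: Fri (+1)  2134: Sat (+1)
  2135: Sun (+1)  2136: Tue (+2) ✓  2137: Wed (+1)  2138: Thu (+1)  2139: Fri (+1)
  2140: Sun (+2)  2141: Mon (+1)  2142: Tue (+1) ✓  2143: Wed (+1)
Tuesday years: 2091, 2096, 2103, 2108, 2114, 2125, 2131, 2136, 2142 — 9 in total.

9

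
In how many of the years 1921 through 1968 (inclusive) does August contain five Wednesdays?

August has 31 days; it has five Wednesdays when Wednesday falls among the first (month-length − 28) days — i.e. when August 1 is one of Wednesday/Tuesday/Monday.
August 1 by year: 1921:Mon✓ 1922:Tue✓ 1923:Wed✓ 1924:Fri 1925:Sat 1926:Sun 1927:Mon✓ 1928:Wed✓ 1929:Thu 1930:Fri 1931:Sat 1932:Mon✓ 1933:Tue✓ 1934:Wed✓ 1935:Thu …(18 more)… 1954:Sun 1955:Mon✓ 1956:Wed✓ 1957:Thu 1958:Fri 1959:Sat 1960:Mon✓ 1961:Tue✓ 1962:Wed✓ 1963:Thu 1964:Sat 1965:Sun 1966:Mon✓ 1967:Tue✓ 1968:Thu
Years with five Wednesdays: 1921, 1922, 1923, 1927, 1928, 1932, 1933, 1934, 1938, 1939, 1944, 1945, 1949, 1950, 1951, 1955, 1956, 1960, 1961, 1962, 1966, 1967 → 22.

22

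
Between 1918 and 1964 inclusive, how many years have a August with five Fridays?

August has 31 days; it has five Fridays when Friday falls among the first (month-length − 28) days — i.e. when August 1 is one of Friday/Thursday/Wednesday.
August 1 by year: 1918:Thu✓ 1919:Fri✓ 1920:Sun 1921:Mon 1922:Tue 1923:Wed✓ 1924:Fri✓ 1925:Sat 1926:Sun 1927:Mon 1928:Wed✓ 1929:Thu✓ 1930:Fri✓ 1931:Sat 1932:Mon …(17 more)… 1950:Tue 1951:Wed✓ 1952:Fri✓ 1953:Sat 1954:Sun 1955:Mon 1956:Wed✓ 1957:Thu✓ 1958:Fri✓ 1959:Sat 1960:Mon 1961:Tue 1962:Wed✓ 1963:Thu✓ 1964:Sat
Years with five Fridays: 1918, 1919, 1923, 1924, 1928, 1929, 1930, 1934, 1935, 1940, 1941, 1945, 1946, 1947, 1951, 1952, 1956, 1957, 1958, 1962, 1963 → 21.

21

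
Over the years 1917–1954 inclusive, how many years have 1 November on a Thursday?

Track 1 November's weekday year by year (advancing +1, or +2 across a Feb 29):
  1917: Thu ✓  1918: Fri (+1)  1919: Sat (+1)  1920: Mon (+2)  1921: Tue (+1)
  1922: Wed (+1)  1923: Thu (+1) ✓  1924: Sat (+2)  1925: Sun (+1)  1926: Mon (+1)
  1927: Tue (+1)  1928: Thu (+2) ✓  1929: Fri (+1)  1930: Sat (+1)  … (10 more years) …
  1941: Sat (+1)  1942: Sun (+1)  1943: Mon (+1)  1944: Wed (+2)  1945: Thu (+1) ✓
  1946: Fri (+1)  1947: Sat (+1)  1948: Mon (+2)  1949: Tue (+1)  1950: Wed (+1)
  1951: Thu (+1) ✓  1952: Sat (+2)  1953: Sun (+1)  1954: Mon (+1)
Thursday years: 1917, 1923, 1928, 1934, 1945, 1951 — 6 in total.

6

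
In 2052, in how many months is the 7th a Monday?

Check the 7th of each month of 2052: Jan 7: Sun, Feb 7: Wed, Mar 7: Thu, Apr 7: Sun, May 7: Tue, Jun 7: Fri, Jul 7: Sun, Aug 7: Wed, Sep 7: Sat, Oct 7: Mon, Nov 7: Thu, Dec 7: Sat.
Monday occurs in October — 1 month.

1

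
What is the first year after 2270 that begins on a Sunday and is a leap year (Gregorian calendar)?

Jan 1 advances by 2 weekdays after a leap year and by 1 after a common year.
2270: Jan 1 is Saturday.
2271: Sunday
2272: Monday (leap)
2273: Wednesday
2274: Thursday
2275: Friday
2276: Saturday (leap)
2277: Monday
2278: Tuesday
2279: Wednesday
2280: Thursday (leap)
2281: Saturday
2282: Sunday
2283: Monday
2284: Tuesday (leap)
2285: Thursday
2286: Friday
2287: Saturday
2288: Sunday (leap)
2288 begins on a Sunday and is a leap year.

2288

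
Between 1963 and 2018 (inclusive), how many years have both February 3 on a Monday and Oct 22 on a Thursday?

2

Check each year's weekday for February 3 and Oct 22:
  1963: Sun/Tue  1964: Mon/Thu ✓  1965: Wed/Fri  1966: Thu/Sat  1967: Fri/Sun  1968: Sat/Tue  1969: Mon/Wed  1970: Tue/Thu  1971: Wed/Fri  1972: Thu/Sun  1973: Sat/Mon  1974: Sun/Tue  1975: Mon/Wed  1976: Tue/Fri  …(28 more)…  2005: Thu/Sat  2006: Fri/Sun  2007: Sat/Mon  2008: Sun/Wed  2009: Tue/Thu  2010: Wed/Fri  2011: Thu/Sat  2012: Fri/Mon  2013: Sun/Tue  2014: Mon/Wed  2015: Tue/Thu  2016: Wed/Sat  2017: Fri/Sun  2018: Sat/Mon
Both conditions hold in: 1964, 1992 — 2.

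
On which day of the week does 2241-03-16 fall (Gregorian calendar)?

Tuesday

January 1, 2241 is a Friday.
March 16 is day 75 of the year, i.e. 74 days after Jan 1.
74 mod 7 = 4, so advance 4 weekdays from Friday: Tuesday.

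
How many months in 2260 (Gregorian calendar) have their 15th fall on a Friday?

Check the 15th of each month of 2260: Jan 15: Sun, Feb 15: Wed, Mar 15: Thu, Apr 15: Sun, May 15: Tue, Jun 15: Fri, Jul 15: Sun, Aug 15: Wed, Sep 15: Sat, Oct 15: Mon, Nov 15: Thu, Dec 15: Sat.
Friday occurs in June — 1 month.

1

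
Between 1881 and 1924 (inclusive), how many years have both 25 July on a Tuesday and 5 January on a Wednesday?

1

Check each year's weekday for 25 July and 5 January:
  1881: Mon/Wed  1882: Tue/Thu  1883: Wed/Fri  1884: Fri/Sat  1885: Sat/Mon  1886: Sun/Tue  1887: Mon/Wed  1888: Wed/Thu  1889: Thu/Sat  1890: Fri/Sun  1891: Sat/Mon  1892: Mon/Tue  1893: Tue/Thu  1894: Wed/Fri  …(16 more)…  1911: Tue/Thu  1912: Thu/Fri  1913: Fri/Sun  1914: Sat/Mon  1915: Sun/Tue  1916: Tue/Wed ✓  1917: Wed/Fri  1918: Thu/Sat  1919: Fri/Sun  1920: Sun/Mon  1921: Mon/Wed  1922: Tue/Thu  1923: Wed/Fri  1924: Fri/Sat
Both conditions hold in: 1916 — 1.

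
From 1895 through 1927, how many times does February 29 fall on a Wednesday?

0

Leap years in 1895–1927: 7 of them.
Feb 29 weekday advances by 5 (mod 7) from one leap year to the next four years later (or differs when a century non-leap intervenes).
Leap-day weekdays: 1896:Sat 1904:Mon 1908:Sat 1912:Thu 1916:Tue 1920:Sun 1924:Fri
Wednesday: none → 0.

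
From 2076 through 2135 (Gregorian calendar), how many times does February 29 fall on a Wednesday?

Leap years in 2076–2135: 14 of them.
Feb 29 weekday advances by 5 (mod 7) from one leap year to the next four years later (or differs when a century non-leap intervenes).
Leap-day weekdays: 2076:Sat 2080:Thu 2084:Tue 2088:Sun 2092:Fri 2096:Wed✓ 2104:Fri 2108:Wed✓ 2112:Mon 2116:Sat 2120:Thu 2124:Tue 2128:Sun 2132:Fri
Wednesday: 2096, 2108 → 2.

2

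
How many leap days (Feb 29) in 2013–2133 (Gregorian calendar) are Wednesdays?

4

Leap years in 2013–2133: 29 of them.
Feb 29 weekday advances by 5 (mod 7) from one leap year to the next four years later (or differs when a century non-leap intervenes).
Leap-day weekdays: 2016:Mon 2020:Sat 2024:Thu 2028:Tue 2032:Sun 2036:Fri 2040:Wed✓ 2044:Mon 2048:Sat 2052:Thu 2056:Tue 2060:Sun 2064:Fri …(3 more)… 2080:Thu 2084:Tue 2088:Sun 2092:Fri 2096:Wed✓ 2104:Fri 2108:Wed✓ 2112:Mon 2116:Sat 2120:Thu 2124:Tue 2128:Sun 2132:Fri
Wednesday: 2040, 2068, 2096, 2108 → 4.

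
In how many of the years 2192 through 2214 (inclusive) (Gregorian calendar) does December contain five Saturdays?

December has 31 days; it has five Saturdays when Saturday falls among the first (month-length − 28) days — i.e. when December 1 is one of Saturday/Friday/Thursday.
December 1 by year: 2192:Sat✓ 2193:Sun 2194:Mon 2195:Tue 2196:Thu✓ 2197:Fri✓ 2198:Sat✓ 2199:Sun 2200:Mon 2201:Tue 2202:Wed 2203:Thu✓ 2204:Sat✓ 2205:Sun 2206:Mon 2207:Tue 2208:Thu✓ 2209:Fri✓ 2210:Sat✓ 2211:Sun 2212:Tue 2213:Wed 2214:Thu✓
Years with five Saturdays: 2192, 2196, 2197, 2198, 2203, 2204, 2208, 2209, 2210, 2214 → 10.

10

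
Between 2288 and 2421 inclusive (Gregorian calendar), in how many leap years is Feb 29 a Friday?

Leap years in 2288–2421: 33 of them.
Feb 29 weekday advances by 5 (mod 7) from one leap year to the next four years later (or differs when a century non-leap intervenes).
Leap-day weekdays: 2288:Wed 2292:Mon 2296:Sat 2304:Mon 2308:Sat 2312:Thu 2316:Tue 2320:Sun 2324:Fri✓ 2328:Wed 2332:Mon 2336:Sat 2340:Thu …(7 more)… 2372:Tue 2376:Sun 2380:Fri✓ 2384:Wed 2388:Mon 2392:Sat 2396:Thu 2400:Tue 2404:Sun 2408:Fri✓ 2412:Wed 2416:Mon 2420:Sat
Friday: 2324, 2352, 2380, 2408 → 4.

4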